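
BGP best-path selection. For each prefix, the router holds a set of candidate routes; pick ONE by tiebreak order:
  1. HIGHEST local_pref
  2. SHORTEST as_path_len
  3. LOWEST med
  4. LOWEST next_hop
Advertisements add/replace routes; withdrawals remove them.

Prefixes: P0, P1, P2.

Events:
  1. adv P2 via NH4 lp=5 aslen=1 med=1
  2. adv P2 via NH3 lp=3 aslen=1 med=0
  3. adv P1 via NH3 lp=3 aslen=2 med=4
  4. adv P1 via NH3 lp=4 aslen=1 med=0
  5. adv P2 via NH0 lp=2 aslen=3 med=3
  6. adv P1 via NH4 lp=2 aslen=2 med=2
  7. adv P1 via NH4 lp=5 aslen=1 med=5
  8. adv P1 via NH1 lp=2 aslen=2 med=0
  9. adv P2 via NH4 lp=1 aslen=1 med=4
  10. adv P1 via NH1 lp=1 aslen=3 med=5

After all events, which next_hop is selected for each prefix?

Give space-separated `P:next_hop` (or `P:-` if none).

Answer: P0:- P1:NH4 P2:NH3

Derivation:
Op 1: best P0=- P1=- P2=NH4
Op 2: best P0=- P1=- P2=NH4
Op 3: best P0=- P1=NH3 P2=NH4
Op 4: best P0=- P1=NH3 P2=NH4
Op 5: best P0=- P1=NH3 P2=NH4
Op 6: best P0=- P1=NH3 P2=NH4
Op 7: best P0=- P1=NH4 P2=NH4
Op 8: best P0=- P1=NH4 P2=NH4
Op 9: best P0=- P1=NH4 P2=NH3
Op 10: best P0=- P1=NH4 P2=NH3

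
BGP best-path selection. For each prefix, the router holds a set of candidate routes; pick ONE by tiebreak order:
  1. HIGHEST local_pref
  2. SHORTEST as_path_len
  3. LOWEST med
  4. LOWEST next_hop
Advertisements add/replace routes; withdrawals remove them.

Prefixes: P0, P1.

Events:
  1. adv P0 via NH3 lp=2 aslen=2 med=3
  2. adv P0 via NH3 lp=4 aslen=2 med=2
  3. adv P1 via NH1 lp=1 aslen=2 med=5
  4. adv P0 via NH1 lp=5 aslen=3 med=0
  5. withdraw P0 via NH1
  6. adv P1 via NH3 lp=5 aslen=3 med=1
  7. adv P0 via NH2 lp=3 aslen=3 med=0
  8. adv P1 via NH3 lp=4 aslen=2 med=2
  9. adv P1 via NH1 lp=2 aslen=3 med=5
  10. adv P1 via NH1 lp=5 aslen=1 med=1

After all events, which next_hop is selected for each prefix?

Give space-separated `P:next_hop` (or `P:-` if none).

Answer: P0:NH3 P1:NH1

Derivation:
Op 1: best P0=NH3 P1=-
Op 2: best P0=NH3 P1=-
Op 3: best P0=NH3 P1=NH1
Op 4: best P0=NH1 P1=NH1
Op 5: best P0=NH3 P1=NH1
Op 6: best P0=NH3 P1=NH3
Op 7: best P0=NH3 P1=NH3
Op 8: best P0=NH3 P1=NH3
Op 9: best P0=NH3 P1=NH3
Op 10: best P0=NH3 P1=NH1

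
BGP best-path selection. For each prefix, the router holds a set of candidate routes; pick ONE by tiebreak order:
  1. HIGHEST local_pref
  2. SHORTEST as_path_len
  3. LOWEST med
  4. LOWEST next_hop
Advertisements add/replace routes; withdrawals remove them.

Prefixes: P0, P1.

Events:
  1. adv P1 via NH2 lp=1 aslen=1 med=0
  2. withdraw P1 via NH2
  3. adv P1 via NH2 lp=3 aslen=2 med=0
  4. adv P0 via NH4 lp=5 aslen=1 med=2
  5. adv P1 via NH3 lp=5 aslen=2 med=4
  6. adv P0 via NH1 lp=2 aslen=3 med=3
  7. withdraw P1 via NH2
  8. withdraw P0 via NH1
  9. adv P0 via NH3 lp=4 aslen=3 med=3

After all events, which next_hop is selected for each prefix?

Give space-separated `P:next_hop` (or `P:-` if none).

Op 1: best P0=- P1=NH2
Op 2: best P0=- P1=-
Op 3: best P0=- P1=NH2
Op 4: best P0=NH4 P1=NH2
Op 5: best P0=NH4 P1=NH3
Op 6: best P0=NH4 P1=NH3
Op 7: best P0=NH4 P1=NH3
Op 8: best P0=NH4 P1=NH3
Op 9: best P0=NH4 P1=NH3

Answer: P0:NH4 P1:NH3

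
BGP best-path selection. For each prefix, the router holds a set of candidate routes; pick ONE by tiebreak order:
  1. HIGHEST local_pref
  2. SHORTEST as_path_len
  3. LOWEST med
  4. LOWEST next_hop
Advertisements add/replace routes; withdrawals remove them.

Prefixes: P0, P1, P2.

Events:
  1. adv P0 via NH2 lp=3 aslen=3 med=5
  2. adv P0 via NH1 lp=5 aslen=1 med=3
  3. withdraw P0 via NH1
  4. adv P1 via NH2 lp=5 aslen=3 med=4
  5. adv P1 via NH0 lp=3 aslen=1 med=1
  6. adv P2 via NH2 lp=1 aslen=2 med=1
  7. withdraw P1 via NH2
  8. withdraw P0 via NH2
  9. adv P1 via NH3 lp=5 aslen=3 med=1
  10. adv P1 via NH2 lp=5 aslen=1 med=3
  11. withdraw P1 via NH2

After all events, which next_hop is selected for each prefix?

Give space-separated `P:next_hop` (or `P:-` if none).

Op 1: best P0=NH2 P1=- P2=-
Op 2: best P0=NH1 P1=- P2=-
Op 3: best P0=NH2 P1=- P2=-
Op 4: best P0=NH2 P1=NH2 P2=-
Op 5: best P0=NH2 P1=NH2 P2=-
Op 6: best P0=NH2 P1=NH2 P2=NH2
Op 7: best P0=NH2 P1=NH0 P2=NH2
Op 8: best P0=- P1=NH0 P2=NH2
Op 9: best P0=- P1=NH3 P2=NH2
Op 10: best P0=- P1=NH2 P2=NH2
Op 11: best P0=- P1=NH3 P2=NH2

Answer: P0:- P1:NH3 P2:NH2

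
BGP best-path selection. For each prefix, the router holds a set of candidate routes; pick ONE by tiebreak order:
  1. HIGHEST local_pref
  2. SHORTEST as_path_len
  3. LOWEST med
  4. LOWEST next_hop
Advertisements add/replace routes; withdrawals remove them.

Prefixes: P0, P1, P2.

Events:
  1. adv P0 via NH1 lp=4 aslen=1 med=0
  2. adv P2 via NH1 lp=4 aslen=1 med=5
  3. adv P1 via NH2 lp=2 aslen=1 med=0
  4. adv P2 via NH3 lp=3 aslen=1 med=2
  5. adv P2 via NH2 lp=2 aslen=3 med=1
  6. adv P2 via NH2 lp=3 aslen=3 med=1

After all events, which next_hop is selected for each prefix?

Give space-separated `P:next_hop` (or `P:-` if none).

Op 1: best P0=NH1 P1=- P2=-
Op 2: best P0=NH1 P1=- P2=NH1
Op 3: best P0=NH1 P1=NH2 P2=NH1
Op 4: best P0=NH1 P1=NH2 P2=NH1
Op 5: best P0=NH1 P1=NH2 P2=NH1
Op 6: best P0=NH1 P1=NH2 P2=NH1

Answer: P0:NH1 P1:NH2 P2:NH1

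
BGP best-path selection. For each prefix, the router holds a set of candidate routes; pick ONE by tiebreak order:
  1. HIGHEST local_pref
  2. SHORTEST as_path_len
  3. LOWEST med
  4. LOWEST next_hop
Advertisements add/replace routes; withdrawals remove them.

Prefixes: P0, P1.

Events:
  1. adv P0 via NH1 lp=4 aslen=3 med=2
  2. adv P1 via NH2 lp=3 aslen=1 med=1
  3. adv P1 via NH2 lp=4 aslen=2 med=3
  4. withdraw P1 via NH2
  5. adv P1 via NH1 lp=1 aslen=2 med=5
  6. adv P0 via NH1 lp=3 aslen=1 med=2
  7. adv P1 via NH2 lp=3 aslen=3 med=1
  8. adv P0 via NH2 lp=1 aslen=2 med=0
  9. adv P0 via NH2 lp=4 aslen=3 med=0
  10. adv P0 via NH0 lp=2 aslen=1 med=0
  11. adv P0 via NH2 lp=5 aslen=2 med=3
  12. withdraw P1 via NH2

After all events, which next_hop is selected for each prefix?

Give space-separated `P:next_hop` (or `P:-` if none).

Op 1: best P0=NH1 P1=-
Op 2: best P0=NH1 P1=NH2
Op 3: best P0=NH1 P1=NH2
Op 4: best P0=NH1 P1=-
Op 5: best P0=NH1 P1=NH1
Op 6: best P0=NH1 P1=NH1
Op 7: best P0=NH1 P1=NH2
Op 8: best P0=NH1 P1=NH2
Op 9: best P0=NH2 P1=NH2
Op 10: best P0=NH2 P1=NH2
Op 11: best P0=NH2 P1=NH2
Op 12: best P0=NH2 P1=NH1

Answer: P0:NH2 P1:NH1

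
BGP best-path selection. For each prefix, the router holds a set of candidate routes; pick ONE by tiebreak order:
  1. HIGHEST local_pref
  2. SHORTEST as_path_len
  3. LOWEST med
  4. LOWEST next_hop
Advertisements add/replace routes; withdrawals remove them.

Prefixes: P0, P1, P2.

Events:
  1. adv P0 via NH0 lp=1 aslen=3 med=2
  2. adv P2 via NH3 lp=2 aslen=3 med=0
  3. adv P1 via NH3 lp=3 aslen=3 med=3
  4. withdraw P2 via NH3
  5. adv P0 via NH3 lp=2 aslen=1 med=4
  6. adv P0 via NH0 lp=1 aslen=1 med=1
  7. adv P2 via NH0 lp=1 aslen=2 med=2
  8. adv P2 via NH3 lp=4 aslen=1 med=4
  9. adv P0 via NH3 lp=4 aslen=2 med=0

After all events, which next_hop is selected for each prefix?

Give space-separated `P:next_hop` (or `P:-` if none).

Answer: P0:NH3 P1:NH3 P2:NH3

Derivation:
Op 1: best P0=NH0 P1=- P2=-
Op 2: best P0=NH0 P1=- P2=NH3
Op 3: best P0=NH0 P1=NH3 P2=NH3
Op 4: best P0=NH0 P1=NH3 P2=-
Op 5: best P0=NH3 P1=NH3 P2=-
Op 6: best P0=NH3 P1=NH3 P2=-
Op 7: best P0=NH3 P1=NH3 P2=NH0
Op 8: best P0=NH3 P1=NH3 P2=NH3
Op 9: best P0=NH3 P1=NH3 P2=NH3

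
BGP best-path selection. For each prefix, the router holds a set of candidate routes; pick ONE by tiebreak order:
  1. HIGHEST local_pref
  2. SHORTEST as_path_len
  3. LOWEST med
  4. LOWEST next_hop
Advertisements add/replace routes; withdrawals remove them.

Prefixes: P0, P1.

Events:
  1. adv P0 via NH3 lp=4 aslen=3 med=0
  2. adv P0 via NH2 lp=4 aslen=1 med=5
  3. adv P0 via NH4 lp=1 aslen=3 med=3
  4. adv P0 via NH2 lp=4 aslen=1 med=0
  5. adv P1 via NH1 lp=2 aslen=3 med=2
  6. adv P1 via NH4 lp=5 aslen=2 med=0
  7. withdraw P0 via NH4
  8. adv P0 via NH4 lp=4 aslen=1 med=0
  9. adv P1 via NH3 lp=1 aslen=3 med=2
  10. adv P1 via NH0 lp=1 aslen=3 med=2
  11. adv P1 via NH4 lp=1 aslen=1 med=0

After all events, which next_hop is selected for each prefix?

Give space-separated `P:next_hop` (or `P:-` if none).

Answer: P0:NH2 P1:NH1

Derivation:
Op 1: best P0=NH3 P1=-
Op 2: best P0=NH2 P1=-
Op 3: best P0=NH2 P1=-
Op 4: best P0=NH2 P1=-
Op 5: best P0=NH2 P1=NH1
Op 6: best P0=NH2 P1=NH4
Op 7: best P0=NH2 P1=NH4
Op 8: best P0=NH2 P1=NH4
Op 9: best P0=NH2 P1=NH4
Op 10: best P0=NH2 P1=NH4
Op 11: best P0=NH2 P1=NH1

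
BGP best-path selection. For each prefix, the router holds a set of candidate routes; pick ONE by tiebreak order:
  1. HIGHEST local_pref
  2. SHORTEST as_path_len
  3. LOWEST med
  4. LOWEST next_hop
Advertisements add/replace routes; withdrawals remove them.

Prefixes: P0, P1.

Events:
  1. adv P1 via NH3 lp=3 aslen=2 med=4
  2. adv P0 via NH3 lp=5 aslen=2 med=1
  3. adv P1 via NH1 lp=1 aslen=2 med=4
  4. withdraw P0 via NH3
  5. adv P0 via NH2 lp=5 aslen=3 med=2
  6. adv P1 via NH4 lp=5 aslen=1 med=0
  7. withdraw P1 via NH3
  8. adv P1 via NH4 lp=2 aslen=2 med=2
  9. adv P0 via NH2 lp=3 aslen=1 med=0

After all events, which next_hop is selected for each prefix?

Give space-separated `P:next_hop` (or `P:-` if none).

Answer: P0:NH2 P1:NH4

Derivation:
Op 1: best P0=- P1=NH3
Op 2: best P0=NH3 P1=NH3
Op 3: best P0=NH3 P1=NH3
Op 4: best P0=- P1=NH3
Op 5: best P0=NH2 P1=NH3
Op 6: best P0=NH2 P1=NH4
Op 7: best P0=NH2 P1=NH4
Op 8: best P0=NH2 P1=NH4
Op 9: best P0=NH2 P1=NH4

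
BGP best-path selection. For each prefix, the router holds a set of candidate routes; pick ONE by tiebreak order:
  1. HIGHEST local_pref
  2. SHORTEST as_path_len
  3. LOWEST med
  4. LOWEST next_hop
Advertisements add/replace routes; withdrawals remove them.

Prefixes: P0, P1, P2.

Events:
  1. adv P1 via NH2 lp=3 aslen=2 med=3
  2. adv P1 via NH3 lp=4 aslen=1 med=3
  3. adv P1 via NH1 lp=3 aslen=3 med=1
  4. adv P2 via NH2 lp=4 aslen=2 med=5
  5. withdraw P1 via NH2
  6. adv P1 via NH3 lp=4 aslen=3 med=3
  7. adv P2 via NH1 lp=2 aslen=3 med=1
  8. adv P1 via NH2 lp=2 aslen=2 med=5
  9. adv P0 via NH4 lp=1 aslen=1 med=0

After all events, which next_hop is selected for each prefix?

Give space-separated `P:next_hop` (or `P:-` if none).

Answer: P0:NH4 P1:NH3 P2:NH2

Derivation:
Op 1: best P0=- P1=NH2 P2=-
Op 2: best P0=- P1=NH3 P2=-
Op 3: best P0=- P1=NH3 P2=-
Op 4: best P0=- P1=NH3 P2=NH2
Op 5: best P0=- P1=NH3 P2=NH2
Op 6: best P0=- P1=NH3 P2=NH2
Op 7: best P0=- P1=NH3 P2=NH2
Op 8: best P0=- P1=NH3 P2=NH2
Op 9: best P0=NH4 P1=NH3 P2=NH2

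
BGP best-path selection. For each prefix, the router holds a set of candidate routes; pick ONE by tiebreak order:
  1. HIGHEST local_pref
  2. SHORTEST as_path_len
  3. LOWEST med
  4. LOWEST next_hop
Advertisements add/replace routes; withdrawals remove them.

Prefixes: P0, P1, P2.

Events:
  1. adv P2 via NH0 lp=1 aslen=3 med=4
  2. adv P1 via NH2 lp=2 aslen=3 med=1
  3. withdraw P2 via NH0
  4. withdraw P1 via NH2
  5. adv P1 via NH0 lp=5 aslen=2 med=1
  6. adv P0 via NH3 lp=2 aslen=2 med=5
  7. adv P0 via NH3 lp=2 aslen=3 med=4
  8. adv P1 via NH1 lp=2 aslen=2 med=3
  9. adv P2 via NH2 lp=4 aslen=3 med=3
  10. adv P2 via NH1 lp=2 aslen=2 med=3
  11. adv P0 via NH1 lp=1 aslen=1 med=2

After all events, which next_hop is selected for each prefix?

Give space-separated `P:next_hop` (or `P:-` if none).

Answer: P0:NH3 P1:NH0 P2:NH2

Derivation:
Op 1: best P0=- P1=- P2=NH0
Op 2: best P0=- P1=NH2 P2=NH0
Op 3: best P0=- P1=NH2 P2=-
Op 4: best P0=- P1=- P2=-
Op 5: best P0=- P1=NH0 P2=-
Op 6: best P0=NH3 P1=NH0 P2=-
Op 7: best P0=NH3 P1=NH0 P2=-
Op 8: best P0=NH3 P1=NH0 P2=-
Op 9: best P0=NH3 P1=NH0 P2=NH2
Op 10: best P0=NH3 P1=NH0 P2=NH2
Op 11: best P0=NH3 P1=NH0 P2=NH2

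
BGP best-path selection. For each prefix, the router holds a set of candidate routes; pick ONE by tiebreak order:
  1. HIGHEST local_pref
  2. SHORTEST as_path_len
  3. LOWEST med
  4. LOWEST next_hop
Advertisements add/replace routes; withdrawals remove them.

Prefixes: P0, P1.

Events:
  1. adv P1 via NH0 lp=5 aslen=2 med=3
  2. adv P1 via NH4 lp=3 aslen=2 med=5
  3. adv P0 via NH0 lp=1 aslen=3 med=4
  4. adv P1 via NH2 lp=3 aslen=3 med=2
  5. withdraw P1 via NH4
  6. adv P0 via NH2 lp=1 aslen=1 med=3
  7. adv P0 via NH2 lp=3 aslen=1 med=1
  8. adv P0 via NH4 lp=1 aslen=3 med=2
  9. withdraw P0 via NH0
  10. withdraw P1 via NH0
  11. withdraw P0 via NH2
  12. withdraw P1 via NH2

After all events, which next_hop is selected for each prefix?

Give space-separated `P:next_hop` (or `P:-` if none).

Op 1: best P0=- P1=NH0
Op 2: best P0=- P1=NH0
Op 3: best P0=NH0 P1=NH0
Op 4: best P0=NH0 P1=NH0
Op 5: best P0=NH0 P1=NH0
Op 6: best P0=NH2 P1=NH0
Op 7: best P0=NH2 P1=NH0
Op 8: best P0=NH2 P1=NH0
Op 9: best P0=NH2 P1=NH0
Op 10: best P0=NH2 P1=NH2
Op 11: best P0=NH4 P1=NH2
Op 12: best P0=NH4 P1=-

Answer: P0:NH4 P1:-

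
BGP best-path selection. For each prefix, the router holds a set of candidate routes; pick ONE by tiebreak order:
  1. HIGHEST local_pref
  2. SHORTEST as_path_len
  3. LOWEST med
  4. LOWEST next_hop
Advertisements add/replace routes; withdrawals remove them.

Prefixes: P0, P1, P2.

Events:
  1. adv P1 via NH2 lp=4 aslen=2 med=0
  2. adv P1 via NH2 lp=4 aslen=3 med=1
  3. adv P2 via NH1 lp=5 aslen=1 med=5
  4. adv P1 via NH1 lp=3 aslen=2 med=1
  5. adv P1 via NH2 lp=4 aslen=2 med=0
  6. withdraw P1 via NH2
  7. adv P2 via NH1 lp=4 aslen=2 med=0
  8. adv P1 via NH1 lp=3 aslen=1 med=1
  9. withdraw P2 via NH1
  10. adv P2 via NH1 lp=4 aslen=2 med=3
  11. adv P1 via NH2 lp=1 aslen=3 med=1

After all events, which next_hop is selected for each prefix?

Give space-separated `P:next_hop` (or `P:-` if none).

Op 1: best P0=- P1=NH2 P2=-
Op 2: best P0=- P1=NH2 P2=-
Op 3: best P0=- P1=NH2 P2=NH1
Op 4: best P0=- P1=NH2 P2=NH1
Op 5: best P0=- P1=NH2 P2=NH1
Op 6: best P0=- P1=NH1 P2=NH1
Op 7: best P0=- P1=NH1 P2=NH1
Op 8: best P0=- P1=NH1 P2=NH1
Op 9: best P0=- P1=NH1 P2=-
Op 10: best P0=- P1=NH1 P2=NH1
Op 11: best P0=- P1=NH1 P2=NH1

Answer: P0:- P1:NH1 P2:NH1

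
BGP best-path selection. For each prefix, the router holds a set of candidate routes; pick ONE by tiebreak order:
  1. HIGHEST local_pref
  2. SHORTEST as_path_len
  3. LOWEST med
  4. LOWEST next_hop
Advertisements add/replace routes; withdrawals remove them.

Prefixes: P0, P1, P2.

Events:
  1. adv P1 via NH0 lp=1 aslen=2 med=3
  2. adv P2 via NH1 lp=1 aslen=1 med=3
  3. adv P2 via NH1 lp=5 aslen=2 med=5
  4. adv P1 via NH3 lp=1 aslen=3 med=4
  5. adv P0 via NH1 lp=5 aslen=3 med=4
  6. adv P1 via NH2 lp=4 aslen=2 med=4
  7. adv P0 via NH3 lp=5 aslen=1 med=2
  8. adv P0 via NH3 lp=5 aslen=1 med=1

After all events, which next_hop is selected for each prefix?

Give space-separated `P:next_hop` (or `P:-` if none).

Answer: P0:NH3 P1:NH2 P2:NH1

Derivation:
Op 1: best P0=- P1=NH0 P2=-
Op 2: best P0=- P1=NH0 P2=NH1
Op 3: best P0=- P1=NH0 P2=NH1
Op 4: best P0=- P1=NH0 P2=NH1
Op 5: best P0=NH1 P1=NH0 P2=NH1
Op 6: best P0=NH1 P1=NH2 P2=NH1
Op 7: best P0=NH3 P1=NH2 P2=NH1
Op 8: best P0=NH3 P1=NH2 P2=NH1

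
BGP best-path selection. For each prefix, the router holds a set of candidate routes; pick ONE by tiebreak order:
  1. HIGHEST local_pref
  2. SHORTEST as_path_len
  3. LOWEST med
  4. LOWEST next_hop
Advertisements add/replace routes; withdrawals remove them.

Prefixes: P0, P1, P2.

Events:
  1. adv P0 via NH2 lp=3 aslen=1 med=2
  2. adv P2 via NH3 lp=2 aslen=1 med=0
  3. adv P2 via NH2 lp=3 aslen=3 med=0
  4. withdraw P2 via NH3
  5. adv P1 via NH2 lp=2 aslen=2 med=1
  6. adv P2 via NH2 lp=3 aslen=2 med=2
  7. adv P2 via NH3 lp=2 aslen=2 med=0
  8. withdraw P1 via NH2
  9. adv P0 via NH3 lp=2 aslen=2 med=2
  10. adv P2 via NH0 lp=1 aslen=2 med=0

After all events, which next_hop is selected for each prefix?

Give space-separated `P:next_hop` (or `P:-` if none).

Op 1: best P0=NH2 P1=- P2=-
Op 2: best P0=NH2 P1=- P2=NH3
Op 3: best P0=NH2 P1=- P2=NH2
Op 4: best P0=NH2 P1=- P2=NH2
Op 5: best P0=NH2 P1=NH2 P2=NH2
Op 6: best P0=NH2 P1=NH2 P2=NH2
Op 7: best P0=NH2 P1=NH2 P2=NH2
Op 8: best P0=NH2 P1=- P2=NH2
Op 9: best P0=NH2 P1=- P2=NH2
Op 10: best P0=NH2 P1=- P2=NH2

Answer: P0:NH2 P1:- P2:NH2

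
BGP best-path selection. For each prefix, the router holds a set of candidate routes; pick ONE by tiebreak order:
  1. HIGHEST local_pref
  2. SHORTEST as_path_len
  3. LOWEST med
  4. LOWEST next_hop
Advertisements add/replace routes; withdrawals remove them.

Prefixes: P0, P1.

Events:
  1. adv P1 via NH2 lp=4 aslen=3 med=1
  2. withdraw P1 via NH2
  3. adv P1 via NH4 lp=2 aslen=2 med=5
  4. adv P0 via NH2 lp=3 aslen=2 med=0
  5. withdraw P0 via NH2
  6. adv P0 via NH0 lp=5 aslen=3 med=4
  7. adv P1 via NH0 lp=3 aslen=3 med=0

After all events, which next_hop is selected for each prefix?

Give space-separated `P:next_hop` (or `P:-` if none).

Op 1: best P0=- P1=NH2
Op 2: best P0=- P1=-
Op 3: best P0=- P1=NH4
Op 4: best P0=NH2 P1=NH4
Op 5: best P0=- P1=NH4
Op 6: best P0=NH0 P1=NH4
Op 7: best P0=NH0 P1=NH0

Answer: P0:NH0 P1:NH0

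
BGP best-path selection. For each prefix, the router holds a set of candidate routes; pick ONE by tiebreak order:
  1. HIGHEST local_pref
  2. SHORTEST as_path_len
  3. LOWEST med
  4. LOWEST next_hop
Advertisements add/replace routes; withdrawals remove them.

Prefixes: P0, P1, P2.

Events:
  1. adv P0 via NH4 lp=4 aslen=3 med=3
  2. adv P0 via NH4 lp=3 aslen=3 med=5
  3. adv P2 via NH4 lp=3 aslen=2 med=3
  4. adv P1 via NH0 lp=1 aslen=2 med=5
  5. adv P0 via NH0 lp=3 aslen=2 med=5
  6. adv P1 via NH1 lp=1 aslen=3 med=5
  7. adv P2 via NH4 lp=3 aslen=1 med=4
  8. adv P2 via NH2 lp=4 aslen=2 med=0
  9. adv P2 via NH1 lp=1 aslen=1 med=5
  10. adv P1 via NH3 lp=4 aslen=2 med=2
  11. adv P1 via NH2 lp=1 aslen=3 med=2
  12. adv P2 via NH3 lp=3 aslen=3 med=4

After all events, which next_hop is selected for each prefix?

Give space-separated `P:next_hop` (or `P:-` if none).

Answer: P0:NH0 P1:NH3 P2:NH2

Derivation:
Op 1: best P0=NH4 P1=- P2=-
Op 2: best P0=NH4 P1=- P2=-
Op 3: best P0=NH4 P1=- P2=NH4
Op 4: best P0=NH4 P1=NH0 P2=NH4
Op 5: best P0=NH0 P1=NH0 P2=NH4
Op 6: best P0=NH0 P1=NH0 P2=NH4
Op 7: best P0=NH0 P1=NH0 P2=NH4
Op 8: best P0=NH0 P1=NH0 P2=NH2
Op 9: best P0=NH0 P1=NH0 P2=NH2
Op 10: best P0=NH0 P1=NH3 P2=NH2
Op 11: best P0=NH0 P1=NH3 P2=NH2
Op 12: best P0=NH0 P1=NH3 P2=NH2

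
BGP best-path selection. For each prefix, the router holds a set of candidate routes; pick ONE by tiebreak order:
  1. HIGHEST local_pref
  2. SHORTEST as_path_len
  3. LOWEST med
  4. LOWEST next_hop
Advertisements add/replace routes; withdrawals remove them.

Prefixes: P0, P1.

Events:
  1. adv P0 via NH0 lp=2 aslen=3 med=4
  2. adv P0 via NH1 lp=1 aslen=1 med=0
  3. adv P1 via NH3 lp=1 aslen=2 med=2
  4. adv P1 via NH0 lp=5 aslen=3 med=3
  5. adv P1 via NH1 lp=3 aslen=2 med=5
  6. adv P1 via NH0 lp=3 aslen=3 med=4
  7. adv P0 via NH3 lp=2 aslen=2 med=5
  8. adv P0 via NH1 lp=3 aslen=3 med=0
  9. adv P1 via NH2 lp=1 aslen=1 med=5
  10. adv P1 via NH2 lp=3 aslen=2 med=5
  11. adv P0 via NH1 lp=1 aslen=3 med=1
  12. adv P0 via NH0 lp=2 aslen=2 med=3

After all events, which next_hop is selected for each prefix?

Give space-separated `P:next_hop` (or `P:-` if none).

Answer: P0:NH0 P1:NH1

Derivation:
Op 1: best P0=NH0 P1=-
Op 2: best P0=NH0 P1=-
Op 3: best P0=NH0 P1=NH3
Op 4: best P0=NH0 P1=NH0
Op 5: best P0=NH0 P1=NH0
Op 6: best P0=NH0 P1=NH1
Op 7: best P0=NH3 P1=NH1
Op 8: best P0=NH1 P1=NH1
Op 9: best P0=NH1 P1=NH1
Op 10: best P0=NH1 P1=NH1
Op 11: best P0=NH3 P1=NH1
Op 12: best P0=NH0 P1=NH1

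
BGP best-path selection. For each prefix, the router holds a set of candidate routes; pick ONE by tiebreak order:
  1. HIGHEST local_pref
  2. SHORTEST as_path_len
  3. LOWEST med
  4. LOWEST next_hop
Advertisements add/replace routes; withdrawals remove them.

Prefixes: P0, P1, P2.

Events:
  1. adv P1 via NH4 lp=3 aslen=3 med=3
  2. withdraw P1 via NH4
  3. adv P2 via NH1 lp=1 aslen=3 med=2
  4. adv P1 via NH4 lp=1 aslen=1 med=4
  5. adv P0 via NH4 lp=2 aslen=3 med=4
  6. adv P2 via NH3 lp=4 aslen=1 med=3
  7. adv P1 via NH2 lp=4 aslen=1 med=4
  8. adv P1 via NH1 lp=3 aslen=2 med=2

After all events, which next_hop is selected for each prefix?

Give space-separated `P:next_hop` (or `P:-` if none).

Op 1: best P0=- P1=NH4 P2=-
Op 2: best P0=- P1=- P2=-
Op 3: best P0=- P1=- P2=NH1
Op 4: best P0=- P1=NH4 P2=NH1
Op 5: best P0=NH4 P1=NH4 P2=NH1
Op 6: best P0=NH4 P1=NH4 P2=NH3
Op 7: best P0=NH4 P1=NH2 P2=NH3
Op 8: best P0=NH4 P1=NH2 P2=NH3

Answer: P0:NH4 P1:NH2 P2:NH3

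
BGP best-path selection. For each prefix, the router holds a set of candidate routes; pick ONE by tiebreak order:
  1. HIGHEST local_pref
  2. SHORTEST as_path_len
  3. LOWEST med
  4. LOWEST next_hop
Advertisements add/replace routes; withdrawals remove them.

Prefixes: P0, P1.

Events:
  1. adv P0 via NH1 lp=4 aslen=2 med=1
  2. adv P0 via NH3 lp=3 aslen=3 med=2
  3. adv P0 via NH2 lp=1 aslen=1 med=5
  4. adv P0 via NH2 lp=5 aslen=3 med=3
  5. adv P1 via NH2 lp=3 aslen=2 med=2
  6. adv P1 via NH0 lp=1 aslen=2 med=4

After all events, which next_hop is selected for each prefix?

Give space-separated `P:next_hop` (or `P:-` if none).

Answer: P0:NH2 P1:NH2

Derivation:
Op 1: best P0=NH1 P1=-
Op 2: best P0=NH1 P1=-
Op 3: best P0=NH1 P1=-
Op 4: best P0=NH2 P1=-
Op 5: best P0=NH2 P1=NH2
Op 6: best P0=NH2 P1=NH2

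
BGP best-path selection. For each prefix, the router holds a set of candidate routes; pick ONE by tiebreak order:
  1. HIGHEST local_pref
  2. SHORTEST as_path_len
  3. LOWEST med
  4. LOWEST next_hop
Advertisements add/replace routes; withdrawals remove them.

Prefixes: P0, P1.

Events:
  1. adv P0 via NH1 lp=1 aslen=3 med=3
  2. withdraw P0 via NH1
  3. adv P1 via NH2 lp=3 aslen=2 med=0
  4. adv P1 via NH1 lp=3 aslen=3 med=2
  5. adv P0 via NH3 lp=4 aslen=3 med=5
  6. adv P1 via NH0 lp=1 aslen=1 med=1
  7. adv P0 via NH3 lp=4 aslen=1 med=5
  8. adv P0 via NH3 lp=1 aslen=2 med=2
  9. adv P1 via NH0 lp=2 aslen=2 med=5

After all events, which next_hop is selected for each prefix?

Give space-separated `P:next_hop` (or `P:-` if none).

Op 1: best P0=NH1 P1=-
Op 2: best P0=- P1=-
Op 3: best P0=- P1=NH2
Op 4: best P0=- P1=NH2
Op 5: best P0=NH3 P1=NH2
Op 6: best P0=NH3 P1=NH2
Op 7: best P0=NH3 P1=NH2
Op 8: best P0=NH3 P1=NH2
Op 9: best P0=NH3 P1=NH2

Answer: P0:NH3 P1:NH2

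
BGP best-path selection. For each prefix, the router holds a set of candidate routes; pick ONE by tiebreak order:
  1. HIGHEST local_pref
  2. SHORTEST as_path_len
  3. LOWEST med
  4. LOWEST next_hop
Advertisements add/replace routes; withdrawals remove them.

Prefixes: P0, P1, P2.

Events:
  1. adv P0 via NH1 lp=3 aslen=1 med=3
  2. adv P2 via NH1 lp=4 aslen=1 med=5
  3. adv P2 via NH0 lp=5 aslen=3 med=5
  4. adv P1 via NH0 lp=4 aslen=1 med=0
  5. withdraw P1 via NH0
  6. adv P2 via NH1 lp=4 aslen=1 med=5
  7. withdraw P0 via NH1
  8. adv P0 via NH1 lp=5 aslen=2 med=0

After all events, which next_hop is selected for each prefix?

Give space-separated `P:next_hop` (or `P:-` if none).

Answer: P0:NH1 P1:- P2:NH0

Derivation:
Op 1: best P0=NH1 P1=- P2=-
Op 2: best P0=NH1 P1=- P2=NH1
Op 3: best P0=NH1 P1=- P2=NH0
Op 4: best P0=NH1 P1=NH0 P2=NH0
Op 5: best P0=NH1 P1=- P2=NH0
Op 6: best P0=NH1 P1=- P2=NH0
Op 7: best P0=- P1=- P2=NH0
Op 8: best P0=NH1 P1=- P2=NH0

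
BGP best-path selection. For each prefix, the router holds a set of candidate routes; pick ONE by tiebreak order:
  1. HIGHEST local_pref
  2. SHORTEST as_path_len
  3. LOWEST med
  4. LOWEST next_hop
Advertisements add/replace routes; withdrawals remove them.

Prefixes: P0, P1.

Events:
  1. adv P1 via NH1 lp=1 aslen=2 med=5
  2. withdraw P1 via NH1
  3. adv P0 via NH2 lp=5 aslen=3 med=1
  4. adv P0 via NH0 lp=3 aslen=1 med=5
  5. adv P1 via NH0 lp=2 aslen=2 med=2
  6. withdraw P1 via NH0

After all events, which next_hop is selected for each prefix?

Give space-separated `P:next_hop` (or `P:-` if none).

Op 1: best P0=- P1=NH1
Op 2: best P0=- P1=-
Op 3: best P0=NH2 P1=-
Op 4: best P0=NH2 P1=-
Op 5: best P0=NH2 P1=NH0
Op 6: best P0=NH2 P1=-

Answer: P0:NH2 P1:-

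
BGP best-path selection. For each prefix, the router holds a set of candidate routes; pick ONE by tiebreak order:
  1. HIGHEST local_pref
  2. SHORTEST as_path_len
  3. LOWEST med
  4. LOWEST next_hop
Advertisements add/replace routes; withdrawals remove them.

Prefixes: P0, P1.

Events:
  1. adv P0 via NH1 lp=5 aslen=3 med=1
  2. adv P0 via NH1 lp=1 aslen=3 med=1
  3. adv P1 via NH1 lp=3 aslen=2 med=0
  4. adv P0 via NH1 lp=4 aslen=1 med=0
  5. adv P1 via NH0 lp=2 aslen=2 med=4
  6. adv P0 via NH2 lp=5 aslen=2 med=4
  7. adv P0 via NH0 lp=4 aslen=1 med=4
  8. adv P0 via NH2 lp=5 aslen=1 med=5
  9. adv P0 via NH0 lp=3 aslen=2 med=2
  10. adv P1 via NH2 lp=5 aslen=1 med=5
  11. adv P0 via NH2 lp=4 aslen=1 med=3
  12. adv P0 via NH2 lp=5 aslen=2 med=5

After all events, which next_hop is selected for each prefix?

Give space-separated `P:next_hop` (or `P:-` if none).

Answer: P0:NH2 P1:NH2

Derivation:
Op 1: best P0=NH1 P1=-
Op 2: best P0=NH1 P1=-
Op 3: best P0=NH1 P1=NH1
Op 4: best P0=NH1 P1=NH1
Op 5: best P0=NH1 P1=NH1
Op 6: best P0=NH2 P1=NH1
Op 7: best P0=NH2 P1=NH1
Op 8: best P0=NH2 P1=NH1
Op 9: best P0=NH2 P1=NH1
Op 10: best P0=NH2 P1=NH2
Op 11: best P0=NH1 P1=NH2
Op 12: best P0=NH2 P1=NH2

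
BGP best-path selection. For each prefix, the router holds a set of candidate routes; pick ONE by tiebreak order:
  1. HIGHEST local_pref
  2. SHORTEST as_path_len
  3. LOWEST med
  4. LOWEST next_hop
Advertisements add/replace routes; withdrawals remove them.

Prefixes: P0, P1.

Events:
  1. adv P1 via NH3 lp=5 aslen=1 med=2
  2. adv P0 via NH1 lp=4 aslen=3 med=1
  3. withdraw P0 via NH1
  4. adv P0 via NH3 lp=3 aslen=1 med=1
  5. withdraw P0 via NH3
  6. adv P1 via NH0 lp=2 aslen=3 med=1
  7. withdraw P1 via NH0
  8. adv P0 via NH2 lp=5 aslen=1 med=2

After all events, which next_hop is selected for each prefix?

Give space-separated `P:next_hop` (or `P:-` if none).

Op 1: best P0=- P1=NH3
Op 2: best P0=NH1 P1=NH3
Op 3: best P0=- P1=NH3
Op 4: best P0=NH3 P1=NH3
Op 5: best P0=- P1=NH3
Op 6: best P0=- P1=NH3
Op 7: best P0=- P1=NH3
Op 8: best P0=NH2 P1=NH3

Answer: P0:NH2 P1:NH3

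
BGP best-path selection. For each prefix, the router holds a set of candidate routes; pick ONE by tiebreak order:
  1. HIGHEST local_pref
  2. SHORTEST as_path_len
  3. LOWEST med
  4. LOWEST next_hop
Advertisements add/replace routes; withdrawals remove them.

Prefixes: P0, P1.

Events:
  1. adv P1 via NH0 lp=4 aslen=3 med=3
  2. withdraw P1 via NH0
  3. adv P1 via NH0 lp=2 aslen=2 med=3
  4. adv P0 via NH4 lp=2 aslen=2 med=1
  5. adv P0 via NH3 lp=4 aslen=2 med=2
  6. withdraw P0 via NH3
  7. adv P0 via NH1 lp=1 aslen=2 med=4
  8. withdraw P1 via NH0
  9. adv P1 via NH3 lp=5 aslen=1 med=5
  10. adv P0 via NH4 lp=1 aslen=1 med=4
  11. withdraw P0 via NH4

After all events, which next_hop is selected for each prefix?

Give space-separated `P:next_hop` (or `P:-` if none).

Answer: P0:NH1 P1:NH3

Derivation:
Op 1: best P0=- P1=NH0
Op 2: best P0=- P1=-
Op 3: best P0=- P1=NH0
Op 4: best P0=NH4 P1=NH0
Op 5: best P0=NH3 P1=NH0
Op 6: best P0=NH4 P1=NH0
Op 7: best P0=NH4 P1=NH0
Op 8: best P0=NH4 P1=-
Op 9: best P0=NH4 P1=NH3
Op 10: best P0=NH4 P1=NH3
Op 11: best P0=NH1 P1=NH3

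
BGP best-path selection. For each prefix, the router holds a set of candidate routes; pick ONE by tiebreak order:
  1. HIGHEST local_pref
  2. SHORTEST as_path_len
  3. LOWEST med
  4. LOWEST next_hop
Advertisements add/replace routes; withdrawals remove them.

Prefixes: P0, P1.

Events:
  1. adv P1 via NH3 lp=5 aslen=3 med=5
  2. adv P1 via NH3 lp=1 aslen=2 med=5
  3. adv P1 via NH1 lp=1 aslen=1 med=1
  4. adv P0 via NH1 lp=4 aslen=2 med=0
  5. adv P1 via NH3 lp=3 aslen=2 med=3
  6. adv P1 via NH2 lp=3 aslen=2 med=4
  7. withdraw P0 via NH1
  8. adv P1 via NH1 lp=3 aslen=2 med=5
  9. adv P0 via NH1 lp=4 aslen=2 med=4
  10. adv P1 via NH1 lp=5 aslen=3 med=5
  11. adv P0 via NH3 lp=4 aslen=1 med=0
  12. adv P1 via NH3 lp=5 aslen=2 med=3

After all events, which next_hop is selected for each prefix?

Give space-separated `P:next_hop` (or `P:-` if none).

Answer: P0:NH3 P1:NH3

Derivation:
Op 1: best P0=- P1=NH3
Op 2: best P0=- P1=NH3
Op 3: best P0=- P1=NH1
Op 4: best P0=NH1 P1=NH1
Op 5: best P0=NH1 P1=NH3
Op 6: best P0=NH1 P1=NH3
Op 7: best P0=- P1=NH3
Op 8: best P0=- P1=NH3
Op 9: best P0=NH1 P1=NH3
Op 10: best P0=NH1 P1=NH1
Op 11: best P0=NH3 P1=NH1
Op 12: best P0=NH3 P1=NH3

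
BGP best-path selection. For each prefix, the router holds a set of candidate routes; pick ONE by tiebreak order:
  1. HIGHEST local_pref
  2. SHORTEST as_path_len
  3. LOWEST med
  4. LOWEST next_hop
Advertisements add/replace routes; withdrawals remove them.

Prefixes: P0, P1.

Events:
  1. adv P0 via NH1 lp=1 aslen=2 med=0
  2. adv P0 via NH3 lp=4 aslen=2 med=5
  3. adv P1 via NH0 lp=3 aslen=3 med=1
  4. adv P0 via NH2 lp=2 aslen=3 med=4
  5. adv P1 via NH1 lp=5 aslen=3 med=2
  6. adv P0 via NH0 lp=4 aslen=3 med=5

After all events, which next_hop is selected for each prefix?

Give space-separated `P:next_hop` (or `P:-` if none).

Answer: P0:NH3 P1:NH1

Derivation:
Op 1: best P0=NH1 P1=-
Op 2: best P0=NH3 P1=-
Op 3: best P0=NH3 P1=NH0
Op 4: best P0=NH3 P1=NH0
Op 5: best P0=NH3 P1=NH1
Op 6: best P0=NH3 P1=NH1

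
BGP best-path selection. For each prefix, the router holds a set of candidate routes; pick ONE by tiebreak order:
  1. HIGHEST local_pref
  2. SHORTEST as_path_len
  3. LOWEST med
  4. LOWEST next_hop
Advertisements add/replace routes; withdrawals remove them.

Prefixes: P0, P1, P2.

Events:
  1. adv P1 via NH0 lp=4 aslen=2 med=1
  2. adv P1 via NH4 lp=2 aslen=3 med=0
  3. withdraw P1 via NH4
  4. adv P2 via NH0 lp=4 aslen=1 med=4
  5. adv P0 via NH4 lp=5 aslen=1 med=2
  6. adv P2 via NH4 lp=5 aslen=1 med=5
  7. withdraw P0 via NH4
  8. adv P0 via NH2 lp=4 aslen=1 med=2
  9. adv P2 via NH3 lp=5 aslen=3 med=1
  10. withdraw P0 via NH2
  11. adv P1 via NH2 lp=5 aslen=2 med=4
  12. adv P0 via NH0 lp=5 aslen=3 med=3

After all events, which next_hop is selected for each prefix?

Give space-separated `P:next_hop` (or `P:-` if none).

Answer: P0:NH0 P1:NH2 P2:NH4

Derivation:
Op 1: best P0=- P1=NH0 P2=-
Op 2: best P0=- P1=NH0 P2=-
Op 3: best P0=- P1=NH0 P2=-
Op 4: best P0=- P1=NH0 P2=NH0
Op 5: best P0=NH4 P1=NH0 P2=NH0
Op 6: best P0=NH4 P1=NH0 P2=NH4
Op 7: best P0=- P1=NH0 P2=NH4
Op 8: best P0=NH2 P1=NH0 P2=NH4
Op 9: best P0=NH2 P1=NH0 P2=NH4
Op 10: best P0=- P1=NH0 P2=NH4
Op 11: best P0=- P1=NH2 P2=NH4
Op 12: best P0=NH0 P1=NH2 P2=NH4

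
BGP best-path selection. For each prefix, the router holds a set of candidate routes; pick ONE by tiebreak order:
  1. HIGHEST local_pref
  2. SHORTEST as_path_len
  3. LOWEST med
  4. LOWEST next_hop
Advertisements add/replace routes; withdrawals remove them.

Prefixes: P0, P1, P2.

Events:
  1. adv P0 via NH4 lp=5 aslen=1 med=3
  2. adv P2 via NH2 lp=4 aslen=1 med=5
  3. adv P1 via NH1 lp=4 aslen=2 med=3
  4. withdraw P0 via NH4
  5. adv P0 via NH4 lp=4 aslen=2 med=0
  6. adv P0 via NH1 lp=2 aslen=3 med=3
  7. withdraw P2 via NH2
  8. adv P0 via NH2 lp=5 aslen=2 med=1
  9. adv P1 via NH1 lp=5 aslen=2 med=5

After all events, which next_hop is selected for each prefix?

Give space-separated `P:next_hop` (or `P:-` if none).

Op 1: best P0=NH4 P1=- P2=-
Op 2: best P0=NH4 P1=- P2=NH2
Op 3: best P0=NH4 P1=NH1 P2=NH2
Op 4: best P0=- P1=NH1 P2=NH2
Op 5: best P0=NH4 P1=NH1 P2=NH2
Op 6: best P0=NH4 P1=NH1 P2=NH2
Op 7: best P0=NH4 P1=NH1 P2=-
Op 8: best P0=NH2 P1=NH1 P2=-
Op 9: best P0=NH2 P1=NH1 P2=-

Answer: P0:NH2 P1:NH1 P2:-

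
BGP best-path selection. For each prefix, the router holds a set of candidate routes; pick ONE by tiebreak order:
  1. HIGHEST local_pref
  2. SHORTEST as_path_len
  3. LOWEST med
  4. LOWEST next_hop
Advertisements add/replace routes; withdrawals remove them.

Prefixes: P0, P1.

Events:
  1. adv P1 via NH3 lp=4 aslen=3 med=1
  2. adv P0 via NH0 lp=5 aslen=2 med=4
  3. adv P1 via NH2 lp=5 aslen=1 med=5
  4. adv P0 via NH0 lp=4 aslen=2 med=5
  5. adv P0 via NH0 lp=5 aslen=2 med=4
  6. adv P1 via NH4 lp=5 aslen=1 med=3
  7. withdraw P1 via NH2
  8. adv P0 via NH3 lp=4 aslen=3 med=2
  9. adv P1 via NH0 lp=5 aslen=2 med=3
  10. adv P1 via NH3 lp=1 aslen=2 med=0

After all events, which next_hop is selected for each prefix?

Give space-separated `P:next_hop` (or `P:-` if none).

Answer: P0:NH0 P1:NH4

Derivation:
Op 1: best P0=- P1=NH3
Op 2: best P0=NH0 P1=NH3
Op 3: best P0=NH0 P1=NH2
Op 4: best P0=NH0 P1=NH2
Op 5: best P0=NH0 P1=NH2
Op 6: best P0=NH0 P1=NH4
Op 7: best P0=NH0 P1=NH4
Op 8: best P0=NH0 P1=NH4
Op 9: best P0=NH0 P1=NH4
Op 10: best P0=NH0 P1=NH4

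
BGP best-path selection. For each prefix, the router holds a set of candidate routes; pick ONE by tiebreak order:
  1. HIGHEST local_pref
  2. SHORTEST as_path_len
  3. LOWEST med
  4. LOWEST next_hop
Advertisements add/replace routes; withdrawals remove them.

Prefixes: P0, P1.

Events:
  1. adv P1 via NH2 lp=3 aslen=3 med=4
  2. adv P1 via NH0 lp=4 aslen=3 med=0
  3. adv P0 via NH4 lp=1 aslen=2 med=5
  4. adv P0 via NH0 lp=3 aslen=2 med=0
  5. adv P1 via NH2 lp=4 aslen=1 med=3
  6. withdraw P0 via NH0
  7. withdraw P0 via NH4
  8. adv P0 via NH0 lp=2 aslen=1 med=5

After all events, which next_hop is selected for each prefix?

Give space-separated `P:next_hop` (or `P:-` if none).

Answer: P0:NH0 P1:NH2

Derivation:
Op 1: best P0=- P1=NH2
Op 2: best P0=- P1=NH0
Op 3: best P0=NH4 P1=NH0
Op 4: best P0=NH0 P1=NH0
Op 5: best P0=NH0 P1=NH2
Op 6: best P0=NH4 P1=NH2
Op 7: best P0=- P1=NH2
Op 8: best P0=NH0 P1=NH2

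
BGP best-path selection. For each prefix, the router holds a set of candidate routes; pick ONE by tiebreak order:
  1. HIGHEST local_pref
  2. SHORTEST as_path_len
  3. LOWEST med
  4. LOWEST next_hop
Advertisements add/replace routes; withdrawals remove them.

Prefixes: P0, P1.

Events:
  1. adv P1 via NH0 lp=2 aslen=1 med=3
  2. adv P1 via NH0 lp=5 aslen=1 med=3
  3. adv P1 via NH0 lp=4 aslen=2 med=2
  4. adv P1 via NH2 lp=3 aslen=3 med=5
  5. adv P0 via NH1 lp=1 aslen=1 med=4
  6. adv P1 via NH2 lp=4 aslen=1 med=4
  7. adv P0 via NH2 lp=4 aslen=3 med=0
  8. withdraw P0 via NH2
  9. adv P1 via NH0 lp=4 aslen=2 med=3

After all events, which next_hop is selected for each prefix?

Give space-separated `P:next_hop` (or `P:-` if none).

Answer: P0:NH1 P1:NH2

Derivation:
Op 1: best P0=- P1=NH0
Op 2: best P0=- P1=NH0
Op 3: best P0=- P1=NH0
Op 4: best P0=- P1=NH0
Op 5: best P0=NH1 P1=NH0
Op 6: best P0=NH1 P1=NH2
Op 7: best P0=NH2 P1=NH2
Op 8: best P0=NH1 P1=NH2
Op 9: best P0=NH1 P1=NH2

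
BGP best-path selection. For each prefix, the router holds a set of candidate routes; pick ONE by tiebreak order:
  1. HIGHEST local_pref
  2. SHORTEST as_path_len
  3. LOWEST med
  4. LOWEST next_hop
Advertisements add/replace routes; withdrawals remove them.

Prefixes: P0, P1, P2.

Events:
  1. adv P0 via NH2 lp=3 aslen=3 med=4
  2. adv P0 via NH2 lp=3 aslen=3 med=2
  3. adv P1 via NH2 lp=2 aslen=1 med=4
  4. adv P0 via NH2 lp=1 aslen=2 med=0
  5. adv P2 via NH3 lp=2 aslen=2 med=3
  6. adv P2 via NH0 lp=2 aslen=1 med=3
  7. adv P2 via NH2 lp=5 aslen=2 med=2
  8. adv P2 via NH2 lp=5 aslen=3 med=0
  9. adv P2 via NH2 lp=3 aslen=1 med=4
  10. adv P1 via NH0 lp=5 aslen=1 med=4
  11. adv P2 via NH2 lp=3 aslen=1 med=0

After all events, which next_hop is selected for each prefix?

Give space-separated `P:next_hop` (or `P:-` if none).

Answer: P0:NH2 P1:NH0 P2:NH2

Derivation:
Op 1: best P0=NH2 P1=- P2=-
Op 2: best P0=NH2 P1=- P2=-
Op 3: best P0=NH2 P1=NH2 P2=-
Op 4: best P0=NH2 P1=NH2 P2=-
Op 5: best P0=NH2 P1=NH2 P2=NH3
Op 6: best P0=NH2 P1=NH2 P2=NH0
Op 7: best P0=NH2 P1=NH2 P2=NH2
Op 8: best P0=NH2 P1=NH2 P2=NH2
Op 9: best P0=NH2 P1=NH2 P2=NH2
Op 10: best P0=NH2 P1=NH0 P2=NH2
Op 11: best P0=NH2 P1=NH0 P2=NH2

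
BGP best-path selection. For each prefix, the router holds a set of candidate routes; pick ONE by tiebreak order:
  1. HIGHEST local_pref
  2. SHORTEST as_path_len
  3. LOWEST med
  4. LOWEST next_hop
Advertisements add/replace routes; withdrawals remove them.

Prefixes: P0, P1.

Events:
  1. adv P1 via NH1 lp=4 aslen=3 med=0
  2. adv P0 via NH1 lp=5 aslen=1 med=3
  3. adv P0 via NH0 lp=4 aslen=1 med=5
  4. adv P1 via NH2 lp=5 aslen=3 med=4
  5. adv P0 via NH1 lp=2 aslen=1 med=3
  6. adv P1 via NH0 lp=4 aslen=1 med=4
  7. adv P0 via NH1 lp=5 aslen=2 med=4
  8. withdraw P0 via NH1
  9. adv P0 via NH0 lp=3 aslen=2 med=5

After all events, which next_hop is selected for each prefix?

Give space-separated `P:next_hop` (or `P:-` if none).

Answer: P0:NH0 P1:NH2

Derivation:
Op 1: best P0=- P1=NH1
Op 2: best P0=NH1 P1=NH1
Op 3: best P0=NH1 P1=NH1
Op 4: best P0=NH1 P1=NH2
Op 5: best P0=NH0 P1=NH2
Op 6: best P0=NH0 P1=NH2
Op 7: best P0=NH1 P1=NH2
Op 8: best P0=NH0 P1=NH2
Op 9: best P0=NH0 P1=NH2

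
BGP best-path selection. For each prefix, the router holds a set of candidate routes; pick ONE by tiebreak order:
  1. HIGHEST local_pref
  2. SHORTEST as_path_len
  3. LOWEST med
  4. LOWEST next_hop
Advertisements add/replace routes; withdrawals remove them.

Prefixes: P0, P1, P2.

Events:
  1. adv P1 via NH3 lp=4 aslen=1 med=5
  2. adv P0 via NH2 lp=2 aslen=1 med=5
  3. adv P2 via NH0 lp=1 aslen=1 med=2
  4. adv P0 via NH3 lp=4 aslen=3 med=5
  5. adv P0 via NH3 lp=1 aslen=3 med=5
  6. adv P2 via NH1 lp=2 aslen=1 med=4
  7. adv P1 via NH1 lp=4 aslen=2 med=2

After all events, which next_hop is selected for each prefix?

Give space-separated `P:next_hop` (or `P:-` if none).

Op 1: best P0=- P1=NH3 P2=-
Op 2: best P0=NH2 P1=NH3 P2=-
Op 3: best P0=NH2 P1=NH3 P2=NH0
Op 4: best P0=NH3 P1=NH3 P2=NH0
Op 5: best P0=NH2 P1=NH3 P2=NH0
Op 6: best P0=NH2 P1=NH3 P2=NH1
Op 7: best P0=NH2 P1=NH3 P2=NH1

Answer: P0:NH2 P1:NH3 P2:NH1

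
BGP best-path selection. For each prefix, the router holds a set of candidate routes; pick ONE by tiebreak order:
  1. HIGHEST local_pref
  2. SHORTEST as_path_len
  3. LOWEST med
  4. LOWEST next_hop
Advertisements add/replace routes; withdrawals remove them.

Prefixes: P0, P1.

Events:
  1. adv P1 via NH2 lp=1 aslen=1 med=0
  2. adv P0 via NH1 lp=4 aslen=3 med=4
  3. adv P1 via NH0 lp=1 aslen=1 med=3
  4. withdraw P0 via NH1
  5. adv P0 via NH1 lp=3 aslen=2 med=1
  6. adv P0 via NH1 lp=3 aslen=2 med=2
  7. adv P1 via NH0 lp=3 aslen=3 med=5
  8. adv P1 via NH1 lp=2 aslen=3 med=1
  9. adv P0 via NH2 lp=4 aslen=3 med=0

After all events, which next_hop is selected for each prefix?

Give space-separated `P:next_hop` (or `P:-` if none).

Op 1: best P0=- P1=NH2
Op 2: best P0=NH1 P1=NH2
Op 3: best P0=NH1 P1=NH2
Op 4: best P0=- P1=NH2
Op 5: best P0=NH1 P1=NH2
Op 6: best P0=NH1 P1=NH2
Op 7: best P0=NH1 P1=NH0
Op 8: best P0=NH1 P1=NH0
Op 9: best P0=NH2 P1=NH0

Answer: P0:NH2 P1:NH0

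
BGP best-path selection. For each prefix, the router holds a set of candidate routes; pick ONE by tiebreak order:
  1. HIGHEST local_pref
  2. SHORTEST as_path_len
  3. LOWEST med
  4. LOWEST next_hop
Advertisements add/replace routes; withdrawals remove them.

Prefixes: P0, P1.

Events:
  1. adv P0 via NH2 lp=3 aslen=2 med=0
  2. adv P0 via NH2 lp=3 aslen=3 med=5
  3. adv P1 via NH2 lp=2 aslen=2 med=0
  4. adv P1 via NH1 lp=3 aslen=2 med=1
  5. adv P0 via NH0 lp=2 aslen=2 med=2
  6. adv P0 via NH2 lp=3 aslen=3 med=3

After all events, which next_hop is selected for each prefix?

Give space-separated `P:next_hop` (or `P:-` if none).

Op 1: best P0=NH2 P1=-
Op 2: best P0=NH2 P1=-
Op 3: best P0=NH2 P1=NH2
Op 4: best P0=NH2 P1=NH1
Op 5: best P0=NH2 P1=NH1
Op 6: best P0=NH2 P1=NH1

Answer: P0:NH2 P1:NH1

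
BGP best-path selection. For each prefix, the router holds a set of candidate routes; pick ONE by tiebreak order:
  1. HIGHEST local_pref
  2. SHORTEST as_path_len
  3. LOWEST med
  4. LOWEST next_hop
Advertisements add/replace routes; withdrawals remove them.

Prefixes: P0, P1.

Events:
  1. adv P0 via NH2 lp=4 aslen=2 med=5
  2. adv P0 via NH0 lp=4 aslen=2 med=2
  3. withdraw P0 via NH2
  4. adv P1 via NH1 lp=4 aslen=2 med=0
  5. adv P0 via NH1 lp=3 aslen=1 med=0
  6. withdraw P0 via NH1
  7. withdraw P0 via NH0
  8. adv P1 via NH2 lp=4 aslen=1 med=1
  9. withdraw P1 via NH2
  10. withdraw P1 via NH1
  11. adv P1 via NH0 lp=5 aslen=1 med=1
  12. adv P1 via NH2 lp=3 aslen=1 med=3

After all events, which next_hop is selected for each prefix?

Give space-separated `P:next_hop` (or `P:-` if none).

Op 1: best P0=NH2 P1=-
Op 2: best P0=NH0 P1=-
Op 3: best P0=NH0 P1=-
Op 4: best P0=NH0 P1=NH1
Op 5: best P0=NH0 P1=NH1
Op 6: best P0=NH0 P1=NH1
Op 7: best P0=- P1=NH1
Op 8: best P0=- P1=NH2
Op 9: best P0=- P1=NH1
Op 10: best P0=- P1=-
Op 11: best P0=- P1=NH0
Op 12: best P0=- P1=NH0

Answer: P0:- P1:NH0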